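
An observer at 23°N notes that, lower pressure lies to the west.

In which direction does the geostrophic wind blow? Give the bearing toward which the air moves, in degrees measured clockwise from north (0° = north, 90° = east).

000°

The pressure-gradient force points toward the west (bearing 270°).
Geostrophic balance: in the Northern Hemisphere the Coriolis force deflects motion to the right, so the geostrophic wind blows 90° to the right of the pressure-gradient force (low pressure on the left).
Rotating 270° by 90° clockwise gives 000° — the wind blows toward the north.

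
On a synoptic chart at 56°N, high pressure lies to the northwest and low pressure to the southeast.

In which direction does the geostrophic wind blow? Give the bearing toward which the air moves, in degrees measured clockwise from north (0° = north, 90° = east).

225°

The pressure-gradient force points toward the southeast (bearing 135°).
Geostrophic balance: in the Northern Hemisphere the Coriolis force deflects motion to the right, so the geostrophic wind blows 90° to the right of the pressure-gradient force (low pressure on the left).
Rotating 135° by 90° clockwise gives 225° — the wind blows toward the southwest.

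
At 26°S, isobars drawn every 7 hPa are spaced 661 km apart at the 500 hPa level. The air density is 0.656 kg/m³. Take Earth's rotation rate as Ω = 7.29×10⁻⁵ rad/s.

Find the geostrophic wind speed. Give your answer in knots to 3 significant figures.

49.1 knots

Coriolis parameter at 26°S:
f = 2Ω sin φ = 2 × 7.29×10⁻⁵ × sin 26° = 6.39×10⁻⁵ s⁻¹
Pressure gradient: |∂P/∂n| = 700 Pa / 661000 m = 1.06×10⁻³ Pa/m
Geostrophic balance (pressure-gradient force = Coriolis force):
V_g = (1/(fρ)) |∂P/∂n| = 1.06×10⁻³ / (6.39×10⁻⁵ × 0.656) = 25.3 m/s
Converting: 25.3 m/s × 1.944 = 49.1 knots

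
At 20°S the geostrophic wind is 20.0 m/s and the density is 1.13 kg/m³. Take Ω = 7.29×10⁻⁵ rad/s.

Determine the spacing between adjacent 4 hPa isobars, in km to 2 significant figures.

Coriolis parameter at 20°S:
f = 2Ω sin φ = 2 × 7.29×10⁻⁵ × sin 20° = 4.99×10⁻⁵ s⁻¹
Geostrophic balance rearranged: |∂P/∂n| = f ρ V_g
|∂P/∂n| = 4.99×10⁻⁵ × 1.13 × 20.0 = 1.13×10⁻³ Pa/m
Isobar spacing: Δn = ΔP/|∂P/∂n| = 400 Pa / 1.13×10⁻³ Pa/m = 354930 m ≈ 350 km

350 km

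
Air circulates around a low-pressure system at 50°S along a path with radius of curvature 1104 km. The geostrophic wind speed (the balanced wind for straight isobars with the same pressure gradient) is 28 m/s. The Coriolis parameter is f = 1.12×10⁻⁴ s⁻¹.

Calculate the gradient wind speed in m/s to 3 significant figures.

Around a low, centrifugal force acts outward with Coriolis, so pressure-gradient force balances both:
(1/ρ)|∂P/∂n| = fV + V²/R  →  V² + fR·V − fR·V_g = 0
With fR = 1.12×10⁻⁴ × 1104×10³ m = 124 m/s:
V = [−fR + √((fR)² + 4 fR V_g)]/2 = [−124 + √(124² + 4×124×28)]/2 = 23.5 m/s
Subgeostrophic (V < V_g = 28 m/s), as expected around a low.

23.5 m/s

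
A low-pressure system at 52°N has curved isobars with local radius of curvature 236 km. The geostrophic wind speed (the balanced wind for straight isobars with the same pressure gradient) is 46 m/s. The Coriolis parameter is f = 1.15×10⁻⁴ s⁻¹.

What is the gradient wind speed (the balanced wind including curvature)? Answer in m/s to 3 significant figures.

24.3 m/s

Around a low, centrifugal force acts outward with Coriolis, so pressure-gradient force balances both:
(1/ρ)|∂P/∂n| = fV + V²/R  →  V² + fR·V − fR·V_g = 0
With fR = 1.15×10⁻⁴ × 236×10³ m = 27.1 m/s:
V = [−fR + √((fR)² + 4 fR V_g)]/2 = [−27.1 + √(27.1² + 4×27.1×46)]/2 = 24.3 m/s
Subgeostrophic (V < V_g = 46 m/s), as expected around a low.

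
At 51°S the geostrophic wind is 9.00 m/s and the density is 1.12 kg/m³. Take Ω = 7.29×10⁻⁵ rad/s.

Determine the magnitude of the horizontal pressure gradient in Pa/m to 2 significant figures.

Coriolis parameter at 51°S:
f = 2Ω sin φ = 2 × 7.29×10⁻⁵ × sin 51° = 1.13×10⁻⁴ s⁻¹
Geostrophic balance rearranged: |∂P/∂n| = f ρ V_g
|∂P/∂n| = 1.13×10⁻⁴ × 1.12 × 9.00 = 1.14×10⁻³ Pa/m

1.1×10⁻³ Pa/m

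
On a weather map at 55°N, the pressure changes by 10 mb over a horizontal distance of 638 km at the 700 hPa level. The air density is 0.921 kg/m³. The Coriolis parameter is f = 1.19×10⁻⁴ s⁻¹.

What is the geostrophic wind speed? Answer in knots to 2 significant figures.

28 knots

Pressure gradient: |∂P/∂n| = 1000 Pa / 638000 m = 1.57×10⁻³ Pa/m
Geostrophic balance (pressure-gradient force = Coriolis force):
V_g = (1/(fρ)) |∂P/∂n| = 1.57×10⁻³ / (1.19×10⁻⁴ × 0.921) = 14.3 m/s
Converting: 14.3 m/s × 1.944 = 28 knots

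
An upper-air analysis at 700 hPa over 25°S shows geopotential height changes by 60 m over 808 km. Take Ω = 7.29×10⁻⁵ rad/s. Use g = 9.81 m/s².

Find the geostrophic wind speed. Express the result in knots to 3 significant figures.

Coriolis parameter at 25°S:
f = 2Ω sin φ = 2 × 7.29×10⁻⁵ × sin 25° = 6.16×10⁻⁵ s⁻¹
Height gradient: |∂Z/∂n| = 60 m / 808000 m = 7.43×10⁻⁵
On a pressure surface, geostrophic balance gives V_g = (g/f)|∂Z/∂n|:
V_g = 9.81 × 7.43×10⁻⁵ / 6.16×10⁻⁵ = 11.8 m/s
Converting: 11.8 m/s × 1.944 = 23.0 knots

23.0 knots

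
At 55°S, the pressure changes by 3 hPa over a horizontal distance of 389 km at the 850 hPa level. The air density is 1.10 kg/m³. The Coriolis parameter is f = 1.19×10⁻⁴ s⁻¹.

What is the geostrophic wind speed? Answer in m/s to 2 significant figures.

Pressure gradient: |∂P/∂n| = 300 Pa / 389000 m = 7.71×10⁻⁴ Pa/m
Geostrophic balance (pressure-gradient force = Coriolis force):
V_g = (1/(fρ)) |∂P/∂n| = 7.71×10⁻⁴ / (1.19×10⁻⁴ × 1.10) = 5.89 m/s

5.9 m/s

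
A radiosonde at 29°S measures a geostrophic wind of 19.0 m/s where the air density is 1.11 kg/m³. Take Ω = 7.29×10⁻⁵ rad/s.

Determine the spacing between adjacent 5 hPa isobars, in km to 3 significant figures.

Coriolis parameter at 29°S:
f = 2Ω sin φ = 2 × 7.29×10⁻⁵ × sin 29° = 7.07×10⁻⁵ s⁻¹
Geostrophic balance rearranged: |∂P/∂n| = f ρ V_g
|∂P/∂n| = 7.07×10⁻⁵ × 1.11 × 19.0 = 1.49×10⁻³ Pa/m
Isobar spacing: Δn = ΔP/|∂P/∂n| = 500 Pa / 1.49×10⁻³ Pa/m = 335401 m ≈ 335 km

335 km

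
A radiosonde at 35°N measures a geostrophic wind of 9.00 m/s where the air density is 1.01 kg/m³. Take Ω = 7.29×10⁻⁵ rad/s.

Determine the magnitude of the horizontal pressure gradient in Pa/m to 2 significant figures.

7.6×10⁻⁴ Pa/m

Coriolis parameter at 35°N:
f = 2Ω sin φ = 2 × 7.29×10⁻⁵ × sin 35° = 8.36×10⁻⁵ s⁻¹
Geostrophic balance rearranged: |∂P/∂n| = f ρ V_g
|∂P/∂n| = 8.36×10⁻⁵ × 1.01 × 9.00 = 7.60×10⁻⁴ Pa/m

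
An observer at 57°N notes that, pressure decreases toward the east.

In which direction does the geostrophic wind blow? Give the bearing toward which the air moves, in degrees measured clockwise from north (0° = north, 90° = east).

180°

The pressure-gradient force points toward the east (bearing 090°).
Geostrophic balance: in the Northern Hemisphere the Coriolis force deflects motion to the right, so the geostrophic wind blows 90° to the right of the pressure-gradient force (low pressure on the left).
Rotating 090° by 90° clockwise gives 180° — the wind blows toward the south.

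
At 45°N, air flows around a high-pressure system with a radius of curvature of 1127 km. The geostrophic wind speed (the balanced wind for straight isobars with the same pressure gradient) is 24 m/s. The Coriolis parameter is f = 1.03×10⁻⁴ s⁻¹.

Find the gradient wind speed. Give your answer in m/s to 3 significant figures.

33.9 m/s

Around a high, pressure-gradient force acts outward with centrifugal, so Coriolis balances both:
fV = (1/ρ)|∂P/∂n| + V²/R  →  V² − fR·V + fR·V_g = 0
With fR = 1.03×10⁻⁴ × 1127×10³ m = 116 m/s:
V = [fR − √((fR)² − 4 fR V_g)]/2 = [116 − √(116² − 4×116×24)]/2 = 33.9 m/s
Supergeostrophic (V > V_g = 24 m/s), as expected around a high.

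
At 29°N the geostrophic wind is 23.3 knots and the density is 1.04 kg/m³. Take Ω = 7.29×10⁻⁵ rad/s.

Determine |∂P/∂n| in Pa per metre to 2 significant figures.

8.8×10⁻⁴ Pa/m

Coriolis parameter at 29°N:
f = 2Ω sin φ = 2 × 7.29×10⁻⁵ × sin 29° = 7.07×10⁻⁵ s⁻¹
Wind speed in SI: 23.3 knots = 12.0 m/s
Geostrophic balance rearranged: |∂P/∂n| = f ρ V_g
|∂P/∂n| = 7.07×10⁻⁵ × 1.04 × 12.0 = 8.81×10⁻⁴ Pa/m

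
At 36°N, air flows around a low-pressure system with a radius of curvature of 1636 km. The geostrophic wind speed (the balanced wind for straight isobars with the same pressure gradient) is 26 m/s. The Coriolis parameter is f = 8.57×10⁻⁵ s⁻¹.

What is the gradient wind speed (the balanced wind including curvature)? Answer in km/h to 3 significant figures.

Around a low, centrifugal force acts outward with Coriolis, so pressure-gradient force balances both:
(1/ρ)|∂P/∂n| = fV + V²/R  →  V² + fR·V − fR·V_g = 0
With fR = 8.57×10⁻⁵ × 1636×10³ m = 140 m/s:
V = [−fR + √((fR)² + 4 fR V_g)]/2 = [−140 + √(140² + 4×140×26)]/2 = 22.4 m/s
Subgeostrophic (V < V_g = 26 m/s), as expected around a low.
Converting: 22.4 m/s × 3.6 = 80.7 km/h

80.7 km/h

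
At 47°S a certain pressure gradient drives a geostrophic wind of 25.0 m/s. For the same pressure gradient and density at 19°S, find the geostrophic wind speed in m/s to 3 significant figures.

56.2 m/s

With the same pressure gradient and density, V_g ∝ 1/f ∝ 1/sin φ.
V₂ = V₁ · sin φ₁ / sin φ₂ = 25.0 × sin 47° / sin 19°
V₂ = 25.0 × 0.7314/0.3256 = 56.2 m/s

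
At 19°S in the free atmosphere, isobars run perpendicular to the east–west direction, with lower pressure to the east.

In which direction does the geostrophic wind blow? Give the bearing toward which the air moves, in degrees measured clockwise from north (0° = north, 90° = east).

The pressure-gradient force points toward the east (bearing 090°).
Geostrophic balance: in the Southern Hemisphere the Coriolis force deflects motion to the left, so the geostrophic wind blows 90° to the left of the pressure-gradient force (low pressure on the right).
Rotating 090° by 90° counterclockwise gives 000° — the wind blows toward the north.

000°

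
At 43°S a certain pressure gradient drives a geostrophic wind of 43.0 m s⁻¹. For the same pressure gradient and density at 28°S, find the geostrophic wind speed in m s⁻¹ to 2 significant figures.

62 m s⁻¹

With the same pressure gradient and density, V_g ∝ 1/f ∝ 1/sin φ.
V₂ = V₁ · sin φ₁ / sin φ₂ = 43.0 × sin 43° / sin 28°
V₂ = 43.0 × 0.6820/0.4695 = 62 m s⁻¹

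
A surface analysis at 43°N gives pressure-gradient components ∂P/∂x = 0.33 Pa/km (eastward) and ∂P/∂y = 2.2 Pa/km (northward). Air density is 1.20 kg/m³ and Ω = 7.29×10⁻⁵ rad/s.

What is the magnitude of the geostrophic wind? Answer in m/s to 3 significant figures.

18.6 m/s

Coriolis parameter at 43°N:
f = 2Ω sin φ = 2 × 7.29×10⁻⁵ × sin 43° = 9.94×10⁻⁵ s⁻¹
Component geostrophic relations (x east, y north):
u_g = −(1/(fρ)) ∂P/∂y,  v_g = (1/(fρ)) ∂P/∂x
u_g = −(2.2×10⁻³)/(9.94×10⁻⁵ × 1.20) = −18.4 m/s;  v_g = (0.33×10⁻³)/(9.94×10⁻⁵ × 1.20) = 2.77 m/s
|V_g| = √(u_g² + v_g²) = 18.6 m/s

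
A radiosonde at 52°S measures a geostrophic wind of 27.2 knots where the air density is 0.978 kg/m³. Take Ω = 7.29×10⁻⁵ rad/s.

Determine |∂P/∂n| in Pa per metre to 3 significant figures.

1.57×10⁻³ Pa/m

Coriolis parameter at 52°S:
f = 2Ω sin φ = 2 × 7.29×10⁻⁵ × sin 52° = 1.15×10⁻⁴ s⁻¹
Wind speed in SI: 27.2 knots = 14.0 m/s
Geostrophic balance rearranged: |∂P/∂n| = f ρ V_g
|∂P/∂n| = 1.15×10⁻⁴ × 0.978 × 14.0 = 1.57×10⁻³ Pa/m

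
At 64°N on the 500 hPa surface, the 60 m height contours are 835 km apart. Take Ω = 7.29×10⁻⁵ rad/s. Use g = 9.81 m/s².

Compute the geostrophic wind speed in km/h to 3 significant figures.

19.4 km/h

Coriolis parameter at 64°N:
f = 2Ω sin φ = 2 × 7.29×10⁻⁵ × sin 64° = 1.31×10⁻⁴ s⁻¹
Height gradient: |∂Z/∂n| = 60 m / 835000 m = 7.19×10⁻⁵
On a pressure surface, geostrophic balance gives V_g = (g/f)|∂Z/∂n|:
V_g = 9.81 × 7.19×10⁻⁵ / 1.31×10⁻⁴ = 5.38 m/s
Converting: 5.38 m/s × 3.6 = 19.4 km/h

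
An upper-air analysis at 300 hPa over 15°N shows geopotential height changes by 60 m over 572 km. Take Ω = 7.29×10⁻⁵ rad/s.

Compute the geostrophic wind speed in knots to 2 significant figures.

Coriolis parameter at 15°N:
f = 2Ω sin φ = 2 × 7.29×10⁻⁵ × sin 15° = 3.77×10⁻⁵ s⁻¹
Height gradient: |∂Z/∂n| = 60 m / 572000 m = 1.05×10⁻⁴
On a pressure surface, geostrophic balance gives V_g = (g/f)|∂Z/∂n|:
V_g = 9.81 × 1.05×10⁻⁴ / 3.77×10⁻⁵ = 27.3 m/s
Converting: 27.3 m/s × 1.944 = 53 knots

53 knots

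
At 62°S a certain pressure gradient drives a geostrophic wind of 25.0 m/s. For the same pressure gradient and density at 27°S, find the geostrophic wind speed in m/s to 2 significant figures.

With the same pressure gradient and density, V_g ∝ 1/f ∝ 1/sin φ.
V₂ = V₁ · sin φ₁ / sin φ₂ = 25.0 × sin 62° / sin 27°
V₂ = 25.0 × 0.8829/0.4540 = 49 m/s

49 m/s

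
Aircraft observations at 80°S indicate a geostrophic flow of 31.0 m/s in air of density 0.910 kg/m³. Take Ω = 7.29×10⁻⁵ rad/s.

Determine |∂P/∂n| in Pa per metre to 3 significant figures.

Coriolis parameter at 80°S:
f = 2Ω sin φ = 2 × 7.29×10⁻⁵ × sin 80° = 1.44×10⁻⁴ s⁻¹
Geostrophic balance rearranged: |∂P/∂n| = f ρ V_g
|∂P/∂n| = 1.44×10⁻⁴ × 0.910 × 31.0 = 4.05×10⁻³ Pa/m

4.05×10⁻³ Pa/m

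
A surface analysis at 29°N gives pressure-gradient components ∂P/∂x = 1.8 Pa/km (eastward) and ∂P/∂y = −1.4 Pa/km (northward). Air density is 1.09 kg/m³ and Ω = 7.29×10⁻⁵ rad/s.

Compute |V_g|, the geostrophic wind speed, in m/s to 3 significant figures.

29.6 m/s

Coriolis parameter at 29°N:
f = 2Ω sin φ = 2 × 7.29×10⁻⁵ × sin 29° = 7.07×10⁻⁵ s⁻¹
Component geostrophic relations (x east, y north):
u_g = −(1/(fρ)) ∂P/∂y,  v_g = (1/(fρ)) ∂P/∂x
u_g = −(−1.4×10⁻³)/(7.07×10⁻⁵ × 1.09) = 18.2 m/s;  v_g = (1.8×10⁻³)/(7.07×10⁻⁵ × 1.09) = 23.4 m/s
|V_g| = √(u_g² + v_g²) = 29.6 m/s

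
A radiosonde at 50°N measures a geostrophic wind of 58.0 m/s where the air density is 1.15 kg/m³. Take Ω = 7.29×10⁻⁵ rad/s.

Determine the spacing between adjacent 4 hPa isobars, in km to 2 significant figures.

54 km

Coriolis parameter at 50°N:
f = 2Ω sin φ = 2 × 7.29×10⁻⁵ × sin 50° = 1.12×10⁻⁴ s⁻¹
Geostrophic balance rearranged: |∂P/∂n| = f ρ V_g
|∂P/∂n| = 1.12×10⁻⁴ × 1.15 × 58.0 = 7.45×10⁻³ Pa/m
Isobar spacing: Δn = ΔP/|∂P/∂n| = 400 Pa / 7.45×10⁻³ Pa/m = 53694 m ≈ 54 km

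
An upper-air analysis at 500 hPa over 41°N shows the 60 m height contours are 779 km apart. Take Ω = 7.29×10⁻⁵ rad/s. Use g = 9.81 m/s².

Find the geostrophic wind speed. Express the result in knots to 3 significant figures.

15.4 knots

Coriolis parameter at 41°N:
f = 2Ω sin φ = 2 × 7.29×10⁻⁵ × sin 41° = 9.57×10⁻⁵ s⁻¹
Height gradient: |∂Z/∂n| = 60 m / 779000 m = 7.70×10⁻⁵
On a pressure surface, geostrophic balance gives V_g = (g/f)|∂Z/∂n|:
V_g = 9.81 × 7.70×10⁻⁵ / 9.57×10⁻⁵ = 7.90 m/s
Converting: 7.90 m/s × 1.944 = 15.4 knots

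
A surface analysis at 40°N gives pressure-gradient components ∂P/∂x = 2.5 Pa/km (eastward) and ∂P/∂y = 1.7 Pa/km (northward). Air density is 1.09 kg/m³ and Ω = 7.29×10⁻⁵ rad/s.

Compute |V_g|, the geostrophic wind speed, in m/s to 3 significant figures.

29.6 m/s

Coriolis parameter at 40°N:
f = 2Ω sin φ = 2 × 7.29×10⁻⁵ × sin 40° = 9.37×10⁻⁵ s⁻¹
Component geostrophic relations (x east, y north):
u_g = −(1/(fρ)) ∂P/∂y,  v_g = (1/(fρ)) ∂P/∂x
u_g = −(1.7×10⁻³)/(9.37×10⁻⁵ × 1.09) = −16.6 m/s;  v_g = (2.5×10⁻³)/(9.37×10⁻⁵ × 1.09) = 24.5 m/s
|V_g| = √(u_g² + v_g²) = 29.6 m/s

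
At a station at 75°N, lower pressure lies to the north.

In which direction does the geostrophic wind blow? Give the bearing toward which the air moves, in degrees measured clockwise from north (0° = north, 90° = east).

090°

The pressure-gradient force points toward the north (bearing 000°).
Geostrophic balance: in the Northern Hemisphere the Coriolis force deflects motion to the right, so the geostrophic wind blows 90° to the right of the pressure-gradient force (low pressure on the left).
Rotating 000° by 90° clockwise gives 090° — the wind blows toward the east.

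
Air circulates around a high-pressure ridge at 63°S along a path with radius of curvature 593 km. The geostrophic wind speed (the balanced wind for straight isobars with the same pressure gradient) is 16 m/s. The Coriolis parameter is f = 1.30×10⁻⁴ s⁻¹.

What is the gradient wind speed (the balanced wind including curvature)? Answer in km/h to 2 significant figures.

Around a high, pressure-gradient force acts outward with centrifugal, so Coriolis balances both:
fV = (1/ρ)|∂P/∂n| + V²/R  →  V² − fR·V + fR·V_g = 0
With fR = 1.30×10⁻⁴ × 593×10³ m = 77.1 m/s:
V = [fR − √((fR)² − 4 fR V_g)]/2 = [77.1 − √(77.1² − 4×77.1×16)]/2 = 22.7 m/s
Supergeostrophic (V > V_g = 16 m/s), as expected around a high.
Converting: 22.7 m/s × 3.6 = 82 km/h

82 km/h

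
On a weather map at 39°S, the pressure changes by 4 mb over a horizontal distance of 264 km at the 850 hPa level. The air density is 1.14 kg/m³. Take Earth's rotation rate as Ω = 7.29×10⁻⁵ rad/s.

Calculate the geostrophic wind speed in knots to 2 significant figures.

Coriolis parameter at 39°S:
f = 2Ω sin φ = 2 × 7.29×10⁻⁵ × sin 39° = 9.18×10⁻⁵ s⁻¹
Pressure gradient: |∂P/∂n| = 400 Pa / 264000 m = 1.52×10⁻³ Pa/m
Geostrophic balance (pressure-gradient force = Coriolis force):
V_g = (1/(fρ)) |∂P/∂n| = 1.52×10⁻³ / (9.18×10⁻⁵ × 1.14) = 14.5 m/s
Converting: 14.5 m/s × 1.944 = 28 knots

28 knots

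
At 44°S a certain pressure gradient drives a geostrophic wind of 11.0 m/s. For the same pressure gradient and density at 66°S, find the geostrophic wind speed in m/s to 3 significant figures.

With the same pressure gradient and density, V_g ∝ 1/f ∝ 1/sin φ.
V₂ = V₁ · sin φ₁ / sin φ₂ = 11.0 × sin 44° / sin 66°
V₂ = 11.0 × 0.6947/0.9135 = 8.36 m/s

8.36 m/s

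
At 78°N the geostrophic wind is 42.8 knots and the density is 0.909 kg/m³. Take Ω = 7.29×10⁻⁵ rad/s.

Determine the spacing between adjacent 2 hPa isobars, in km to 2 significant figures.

Coriolis parameter at 78°N:
f = 2Ω sin φ = 2 × 7.29×10⁻⁵ × sin 78° = 1.43×10⁻⁴ s⁻¹
Wind speed in SI: 42.8 knots = 22.0 m/s
Geostrophic balance rearranged: |∂P/∂n| = f ρ V_g
|∂P/∂n| = 1.43×10⁻⁴ × 0.909 × 22.0 = 2.85×10⁻³ Pa/m
Isobar spacing: Δn = ΔP/|∂P/∂n| = 200 Pa / 2.85×10⁻³ Pa/m = 70068 m ≈ 70 km

70 km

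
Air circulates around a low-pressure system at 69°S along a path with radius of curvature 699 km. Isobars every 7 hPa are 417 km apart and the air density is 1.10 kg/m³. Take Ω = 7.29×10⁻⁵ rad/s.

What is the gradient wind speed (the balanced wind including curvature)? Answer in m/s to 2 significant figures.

10 m/s

Coriolis parameter at 69°S:
f = 2Ω sin φ = 2 × 7.29×10⁻⁵ × sin 69° = 1.36×10⁻⁴ s⁻¹
Pressure gradient: |∂P/∂n| = 700 Pa / 417000 m = 1.68×10⁻³ Pa/m
Geostrophic speed: V_g = |∂P/∂n|/(fρ) = 1.68×10⁻³/(1.36×10⁻⁴ × 1.10) = 11.2 m/s
Around a low, centrifugal force acts outward with Coriolis, so pressure-gradient force balances both:
(1/ρ)|∂P/∂n| = fV + V²/R  →  V² + fR·V − fR·V_g = 0
With fR = 1.36×10⁻⁴ × 699×10³ m = 95.1 m/s:
V = [−fR + √((fR)² + 4 fR V_g)]/2 = [−95.1 + √(95.1² + 4×95.1×11.2)]/2 = 10.1 m/s
Subgeostrophic (V < V_g = 11.2 m/s), as expected around a low.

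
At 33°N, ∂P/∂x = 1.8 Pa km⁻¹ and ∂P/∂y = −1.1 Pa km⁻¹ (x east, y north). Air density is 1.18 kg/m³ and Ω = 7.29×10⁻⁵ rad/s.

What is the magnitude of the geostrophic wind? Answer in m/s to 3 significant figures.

Coriolis parameter at 33°N:
f = 2Ω sin φ = 2 × 7.29×10⁻⁵ × sin 33° = 7.94×10⁻⁵ s⁻¹
Component geostrophic relations (x east, y north):
u_g = −(1/(fρ)) ∂P/∂y,  v_g = (1/(fρ)) ∂P/∂x
u_g = −(−1.1×10⁻³)/(7.94×10⁻⁵ × 1.18) = 11.7 m/s;  v_g = (1.8×10⁻³)/(7.94×10⁻⁵ × 1.18) = 19.2 m/s
|V_g| = √(u_g² + v_g²) = 22.5 m/s

22.5 m/s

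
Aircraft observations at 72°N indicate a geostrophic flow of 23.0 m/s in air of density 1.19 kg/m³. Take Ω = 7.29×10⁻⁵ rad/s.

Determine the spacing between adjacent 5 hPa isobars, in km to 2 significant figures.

Coriolis parameter at 72°N:
f = 2Ω sin φ = 2 × 7.29×10⁻⁵ × sin 72° = 1.39×10⁻⁴ s⁻¹
Geostrophic balance rearranged: |∂P/∂n| = f ρ V_g
|∂P/∂n| = 1.39×10⁻⁴ × 1.19 × 23.0 = 3.80×10⁻³ Pa/m
Isobar spacing: Δn = ΔP/|∂P/∂n| = 500 Pa / 3.80×10⁻³ Pa/m = 131744 m ≈ 130 km

130 km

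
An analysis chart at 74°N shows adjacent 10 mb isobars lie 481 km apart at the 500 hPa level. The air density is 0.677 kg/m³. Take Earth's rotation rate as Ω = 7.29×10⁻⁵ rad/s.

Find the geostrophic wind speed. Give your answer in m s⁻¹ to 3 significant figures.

21.9 m s⁻¹

Coriolis parameter at 74°N:
f = 2Ω sin φ = 2 × 7.29×10⁻⁵ × sin 74° = 1.40×10⁻⁴ s⁻¹
Pressure gradient: |∂P/∂n| = 1000 Pa / 481000 m = 2.08×10⁻³ Pa/m
Geostrophic balance (pressure-gradient force = Coriolis force):
V_g = (1/(fρ)) |∂P/∂n| = 2.08×10⁻³ / (1.40×10⁻⁴ × 0.677) = 21.9 m/s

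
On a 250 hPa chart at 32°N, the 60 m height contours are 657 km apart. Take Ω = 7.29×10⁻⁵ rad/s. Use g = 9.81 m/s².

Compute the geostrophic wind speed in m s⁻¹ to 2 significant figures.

Coriolis parameter at 32°N:
f = 2Ω sin φ = 2 × 7.29×10⁻⁵ × sin 32° = 7.73×10⁻⁵ s⁻¹
Height gradient: |∂Z/∂n| = 60 m / 657000 m = 9.13×10⁻⁵
On a pressure surface, geostrophic balance gives V_g = (g/f)|∂Z/∂n|:
V_g = 9.81 × 9.13×10⁻⁵ / 7.73×10⁻⁵ = 11.6 m/s

12 m s⁻¹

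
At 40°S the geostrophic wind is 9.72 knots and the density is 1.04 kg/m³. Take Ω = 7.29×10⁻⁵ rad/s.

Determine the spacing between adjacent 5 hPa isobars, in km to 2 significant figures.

Coriolis parameter at 40°S:
f = 2Ω sin φ = 2 × 7.29×10⁻⁵ × sin 40° = 9.37×10⁻⁵ s⁻¹
Wind speed in SI: 9.72 knots = 5.00 m/s
Geostrophic balance rearranged: |∂P/∂n| = f ρ V_g
|∂P/∂n| = 9.37×10⁻⁵ × 1.04 × 5.00 = 4.87×10⁻⁴ Pa/m
Isobar spacing: Δn = ΔP/|∂P/∂n| = 500 Pa / 4.87×10⁻⁴ Pa/m = 1025905 m ≈ 1000 km

1000 km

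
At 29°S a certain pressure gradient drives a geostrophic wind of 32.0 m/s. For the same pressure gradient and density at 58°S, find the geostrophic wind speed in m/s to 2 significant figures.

18 m/s

With the same pressure gradient and density, V_g ∝ 1/f ∝ 1/sin φ.
V₂ = V₁ · sin φ₁ / sin φ₂ = 32.0 × sin 29° / sin 58°
V₂ = 32.0 × 0.4848/0.8480 = 18 m/s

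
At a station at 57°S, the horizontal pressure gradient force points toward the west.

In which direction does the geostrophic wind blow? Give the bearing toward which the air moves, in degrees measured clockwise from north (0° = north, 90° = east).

The pressure-gradient force points toward the west (bearing 270°).
Geostrophic balance: in the Southern Hemisphere the Coriolis force deflects motion to the left, so the geostrophic wind blows 90° to the left of the pressure-gradient force (low pressure on the right).
Rotating 270° by 90° counterclockwise gives 180° — the wind blows toward the south.

180°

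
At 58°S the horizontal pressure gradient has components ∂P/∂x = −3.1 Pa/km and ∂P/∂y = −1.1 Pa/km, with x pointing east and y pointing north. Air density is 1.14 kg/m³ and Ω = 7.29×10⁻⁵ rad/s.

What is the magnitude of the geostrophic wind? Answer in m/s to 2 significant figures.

Coriolis parameter at 58°S:
f = 2Ω sin φ = 2 × 7.29×10⁻⁵ × sin 58° = 1.24×10⁻⁴ s⁻¹
In the Southern Hemisphere f is negative: f = −1.24×10⁻⁴ s⁻¹.
Component geostrophic relations (x east, y north):
u_g = −(1/(fρ)) ∂P/∂y,  v_g = (1/(fρ)) ∂P/∂x
u_g = −(−1.1×10⁻³)/(−1.24×10⁻⁴ × 1.14) = −7.80 m/s;  v_g = (−3.1×10⁻³)/(−1.24×10⁻⁴ × 1.14) = 22.0 m/s
|V_g| = √(u_g² + v_g²) = 23.3 m/s

23 m/s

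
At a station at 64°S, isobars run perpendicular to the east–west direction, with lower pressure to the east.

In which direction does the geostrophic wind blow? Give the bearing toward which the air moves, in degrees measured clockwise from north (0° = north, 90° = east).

The pressure-gradient force points toward the east (bearing 090°).
Geostrophic balance: in the Southern Hemisphere the Coriolis force deflects motion to the left, so the geostrophic wind blows 90° to the left of the pressure-gradient force (low pressure on the right).
Rotating 090° by 90° counterclockwise gives 000° — the wind blows toward the north.

000°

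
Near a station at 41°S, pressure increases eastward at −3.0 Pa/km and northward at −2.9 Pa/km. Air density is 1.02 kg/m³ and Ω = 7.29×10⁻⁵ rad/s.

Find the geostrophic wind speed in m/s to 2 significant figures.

Coriolis parameter at 41°S:
f = 2Ω sin φ = 2 × 7.29×10⁻⁵ × sin 41° = 9.57×10⁻⁵ s⁻¹
In the Southern Hemisphere f is negative: f = −9.57×10⁻⁵ s⁻¹.
Component geostrophic relations (x east, y north):
u_g = −(1/(fρ)) ∂P/∂y,  v_g = (1/(fρ)) ∂P/∂x
u_g = −(−2.9×10⁻³)/(−9.57×10⁻⁵ × 1.02) = −29.7 m/s;  v_g = (−3.0×10⁻³)/(−9.57×10⁻⁵ × 1.02) = 30.7 m/s
|V_g| = √(u_g² + v_g²) = 42.8 m/s

43 m/s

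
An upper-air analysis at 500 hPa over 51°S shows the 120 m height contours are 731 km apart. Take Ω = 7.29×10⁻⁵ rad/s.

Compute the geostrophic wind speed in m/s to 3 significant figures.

14.2 m/s

Coriolis parameter at 51°S:
f = 2Ω sin φ = 2 × 7.29×10⁻⁵ × sin 51° = 1.13×10⁻⁴ s⁻¹
Height gradient: |∂Z/∂n| = 120 m / 731000 m = 1.64×10⁻⁴
On a pressure surface, geostrophic balance gives V_g = (g/f)|∂Z/∂n|:
V_g = 9.81 × 1.64×10⁻⁴ / 1.13×10⁻⁴ = 14.2 m/s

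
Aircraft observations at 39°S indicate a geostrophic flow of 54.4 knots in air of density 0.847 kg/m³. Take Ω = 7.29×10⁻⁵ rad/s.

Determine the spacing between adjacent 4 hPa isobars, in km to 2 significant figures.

Coriolis parameter at 39°S:
f = 2Ω sin φ = 2 × 7.29×10⁻⁵ × sin 39° = 9.18×10⁻⁵ s⁻¹
Wind speed in SI: 54.4 knots = 28.0 m/s
Geostrophic balance rearranged: |∂P/∂n| = f ρ V_g
|∂P/∂n| = 9.18×10⁻⁵ × 0.847 × 28.0 = 2.17×10⁻³ Pa/m
Isobar spacing: Δn = ΔP/|∂P/∂n| = 400 Pa / 2.17×10⁻³ Pa/m = 183912 m ≈ 180 km

180 km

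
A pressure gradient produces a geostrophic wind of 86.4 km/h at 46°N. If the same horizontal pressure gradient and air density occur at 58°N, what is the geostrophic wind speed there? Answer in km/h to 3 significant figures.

73.3 km/h

With the same pressure gradient and density, V_g ∝ 1/f ∝ 1/sin φ.
V₂ = V₁ · sin φ₁ / sin φ₂ = 86.4 × sin 46° / sin 58°
V₂ = 86.4 × 0.7193/0.8480 = 73.3 km/h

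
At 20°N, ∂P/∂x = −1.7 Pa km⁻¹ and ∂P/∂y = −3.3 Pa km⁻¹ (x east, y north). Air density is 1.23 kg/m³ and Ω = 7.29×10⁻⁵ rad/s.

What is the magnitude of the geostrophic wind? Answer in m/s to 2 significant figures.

61 m/s

Coriolis parameter at 20°N:
f = 2Ω sin φ = 2 × 7.29×10⁻⁵ × sin 20° = 4.99×10⁻⁵ s⁻¹
Component geostrophic relations (x east, y north):
u_g = −(1/(fρ)) ∂P/∂y,  v_g = (1/(fρ)) ∂P/∂x
u_g = −(−3.3×10⁻³)/(4.99×10⁻⁵ × 1.23) = 53.8 m/s;  v_g = (−1.7×10⁻³)/(4.99×10⁻⁵ × 1.23) = −27.7 m/s
|V_g| = √(u_g² + v_g²) = 60.5 m/s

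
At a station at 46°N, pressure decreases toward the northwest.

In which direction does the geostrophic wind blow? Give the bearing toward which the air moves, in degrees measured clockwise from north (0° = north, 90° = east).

045°

The pressure-gradient force points toward the northwest (bearing 315°).
Geostrophic balance: in the Northern Hemisphere the Coriolis force deflects motion to the right, so the geostrophic wind blows 90° to the right of the pressure-gradient force (low pressure on the left).
Rotating 315° by 90° clockwise gives 045° — the wind blows toward the northeast.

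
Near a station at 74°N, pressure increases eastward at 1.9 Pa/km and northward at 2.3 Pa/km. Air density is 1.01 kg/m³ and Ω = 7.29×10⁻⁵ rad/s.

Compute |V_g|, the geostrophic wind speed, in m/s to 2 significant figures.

21 m/s

Coriolis parameter at 74°N:
f = 2Ω sin φ = 2 × 7.29×10⁻⁵ × sin 74° = 1.40×10⁻⁴ s⁻¹
Component geostrophic relations (x east, y north):
u_g = −(1/(fρ)) ∂P/∂y,  v_g = (1/(fρ)) ∂P/∂x
u_g = −(2.3×10⁻³)/(1.40×10⁻⁴ × 1.01) = −16.2 m/s;  v_g = (1.9×10⁻³)/(1.40×10⁻⁴ × 1.01) = 13.4 m/s
|V_g| = √(u_g² + v_g²) = 21.1 m/s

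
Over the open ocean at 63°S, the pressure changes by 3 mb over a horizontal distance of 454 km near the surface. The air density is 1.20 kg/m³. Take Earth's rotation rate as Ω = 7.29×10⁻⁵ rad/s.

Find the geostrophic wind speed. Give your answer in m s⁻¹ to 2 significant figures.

4.2 m s⁻¹

Coriolis parameter at 63°S:
f = 2Ω sin φ = 2 × 7.29×10⁻⁵ × sin 63° = 1.30×10⁻⁴ s⁻¹
Pressure gradient: |∂P/∂n| = 300 Pa / 454000 m = 6.61×10⁻⁴ Pa/m
Geostrophic balance (pressure-gradient force = Coriolis force):
V_g = (1/(fρ)) |∂P/∂n| = 6.61×10⁻⁴ / (1.30×10⁻⁴ × 1.20) = 4.24 m/s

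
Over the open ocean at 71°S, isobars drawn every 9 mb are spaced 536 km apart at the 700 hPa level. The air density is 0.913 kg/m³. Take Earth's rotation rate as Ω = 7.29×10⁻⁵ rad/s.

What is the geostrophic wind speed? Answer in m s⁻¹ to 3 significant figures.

13.3 m s⁻¹

Coriolis parameter at 71°S:
f = 2Ω sin φ = 2 × 7.29×10⁻⁵ × sin 71° = 1.38×10⁻⁴ s⁻¹
Pressure gradient: |∂P/∂n| = 900 Pa / 536000 m = 1.68×10⁻³ Pa/m
Geostrophic balance (pressure-gradient force = Coriolis force):
V_g = (1/(fρ)) |∂P/∂n| = 1.68×10⁻³ / (1.38×10⁻⁴ × 0.913) = 13.3 m/s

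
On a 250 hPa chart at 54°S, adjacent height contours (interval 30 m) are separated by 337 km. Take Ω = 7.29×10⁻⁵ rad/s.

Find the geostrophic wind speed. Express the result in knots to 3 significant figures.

14.4 knots

Coriolis parameter at 54°S:
f = 2Ω sin φ = 2 × 7.29×10⁻⁵ × sin 54° = 1.18×10⁻⁴ s⁻¹
Height gradient: |∂Z/∂n| = 30 m / 337000 m = 8.90×10⁻⁵
On a pressure surface, geostrophic balance gives V_g = (g/f)|∂Z/∂n|:
V_g = 9.81 × 8.90×10⁻⁵ / 1.18×10⁻⁴ = 7.40 m/s
Converting: 7.40 m/s × 1.944 = 14.4 knots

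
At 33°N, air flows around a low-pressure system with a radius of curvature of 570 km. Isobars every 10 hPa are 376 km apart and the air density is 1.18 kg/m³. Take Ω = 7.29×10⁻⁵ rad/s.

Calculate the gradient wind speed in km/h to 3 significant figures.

Coriolis parameter at 33°N:
f = 2Ω sin φ = 2 × 7.29×10⁻⁵ × sin 33° = 7.94×10⁻⁵ s⁻¹
Pressure gradient: |∂P/∂n| = 1000 Pa / 376000 m = 2.66×10⁻³ Pa/m
Geostrophic speed: V_g = |∂P/∂n|/(fρ) = 2.66×10⁻³/(7.94×10⁻⁵ × 1.18) = 28.4 m/s
Around a low, centrifugal force acts outward with Coriolis, so pressure-gradient force balances both:
(1/ρ)|∂P/∂n| = fV + V²/R  →  V² + fR·V − fR·V_g = 0
With fR = 7.94×10⁻⁵ × 570×10³ m = 45.3 m/s:
V = [−fR + √((fR)² + 4 fR V_g)]/2 = [−45.3 + √(45.3² + 4×45.3×28.4)]/2 = 19.8 m/s
Subgeostrophic (V < V_g = 28.4 m/s), as expected around a low.
Converting: 19.8 m/s × 3.6 = 71.1 km/h

71.1 km/h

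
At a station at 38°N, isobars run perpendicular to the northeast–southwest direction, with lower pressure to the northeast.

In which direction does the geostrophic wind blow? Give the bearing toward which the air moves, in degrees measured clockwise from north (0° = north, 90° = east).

135°

The pressure-gradient force points toward the northeast (bearing 045°).
Geostrophic balance: in the Northern Hemisphere the Coriolis force deflects motion to the right, so the geostrophic wind blows 90° to the right of the pressure-gradient force (low pressure on the left).
Rotating 045° by 90° clockwise gives 135° — the wind blows toward the southeast.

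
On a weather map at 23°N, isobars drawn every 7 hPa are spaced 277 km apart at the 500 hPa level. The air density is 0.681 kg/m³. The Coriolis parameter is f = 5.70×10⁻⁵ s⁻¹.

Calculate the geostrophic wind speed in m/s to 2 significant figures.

65 m/s

Pressure gradient: |∂P/∂n| = 700 Pa / 277000 m = 2.53×10⁻³ Pa/m
Geostrophic balance (pressure-gradient force = Coriolis force):
V_g = (1/(fρ)) |∂P/∂n| = 2.53×10⁻³ / (5.70×10⁻⁵ × 0.681) = 65.1 m/s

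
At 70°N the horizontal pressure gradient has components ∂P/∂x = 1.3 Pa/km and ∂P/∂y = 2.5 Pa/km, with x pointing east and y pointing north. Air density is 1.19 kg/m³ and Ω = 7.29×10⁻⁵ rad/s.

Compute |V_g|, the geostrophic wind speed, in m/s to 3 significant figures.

Coriolis parameter at 70°N:
f = 2Ω sin φ = 2 × 7.29×10⁻⁵ × sin 70° = 1.37×10⁻⁴ s⁻¹
Component geostrophic relations (x east, y north):
u_g = −(1/(fρ)) ∂P/∂y,  v_g = (1/(fρ)) ∂P/∂x
u_g = −(2.5×10⁻³)/(1.37×10⁻⁴ × 1.19) = −15.3 m/s;  v_g = (1.3×10⁻³)/(1.37×10⁻⁴ × 1.19) = 7.97 m/s
|V_g| = √(u_g² + v_g²) = 17.3 m/s

17.3 m/s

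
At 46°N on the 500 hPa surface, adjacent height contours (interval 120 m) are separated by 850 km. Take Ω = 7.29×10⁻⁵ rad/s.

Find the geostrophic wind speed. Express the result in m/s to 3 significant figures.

13.2 m/s

Coriolis parameter at 46°N:
f = 2Ω sin φ = 2 × 7.29×10⁻⁵ × sin 46° = 1.05×10⁻⁴ s⁻¹
Height gradient: |∂Z/∂n| = 120 m / 850000 m = 1.41×10⁻⁴
On a pressure surface, geostrophic balance gives V_g = (g/f)|∂Z/∂n|:
V_g = 9.81 × 1.41×10⁻⁴ / 1.05×10⁻⁴ = 13.2 m/s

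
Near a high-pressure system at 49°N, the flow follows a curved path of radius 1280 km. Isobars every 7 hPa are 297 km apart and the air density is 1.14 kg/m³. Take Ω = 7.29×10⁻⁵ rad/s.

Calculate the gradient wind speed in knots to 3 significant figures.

Coriolis parameter at 49°N:
f = 2Ω sin φ = 2 × 7.29×10⁻⁵ × sin 49° = 1.10×10⁻⁴ s⁻¹
Pressure gradient: |∂P/∂n| = 700 Pa / 297000 m = 2.36×10⁻³ Pa/m
Geostrophic speed: V_g = |∂P/∂n|/(fρ) = 2.36×10⁻³/(1.10×10⁻⁴ × 1.14) = 18.8 m/s
Around a high, pressure-gradient force acts outward with centrifugal, so Coriolis balances both:
fV = (1/ρ)|∂P/∂n| + V²/R  →  V² − fR·V + fR·V_g = 0
With fR = 1.10×10⁻⁴ × 1280×10³ m = 141 m/s:
V = [fR − √((fR)² − 4 fR V_g)]/2 = [141 − √(141² − 4×141×18.8)]/2 = 22.3 m/s
Supergeostrophic (V > V_g = 18.8 m/s), as expected around a high.
Converting: 22.3 m/s × 1.944 = 43.4 knots

43.4 knots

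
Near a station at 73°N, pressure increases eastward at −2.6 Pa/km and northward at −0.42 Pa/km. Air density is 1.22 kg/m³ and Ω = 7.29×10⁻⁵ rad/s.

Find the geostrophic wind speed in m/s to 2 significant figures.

Coriolis parameter at 73°N:
f = 2Ω sin φ = 2 × 7.29×10⁻⁵ × sin 73° = 1.39×10⁻⁴ s⁻¹
Component geostrophic relations (x east, y north):
u_g = −(1/(fρ)) ∂P/∂y,  v_g = (1/(fρ)) ∂P/∂x
u_g = −(−0.42×10⁻³)/(1.39×10⁻⁴ × 1.22) = 2.47 m/s;  v_g = (−2.6×10⁻³)/(1.39×10⁻⁴ × 1.22) = −15.3 m/s
|V_g| = √(u_g² + v_g²) = 15.5 m/s

15 m/s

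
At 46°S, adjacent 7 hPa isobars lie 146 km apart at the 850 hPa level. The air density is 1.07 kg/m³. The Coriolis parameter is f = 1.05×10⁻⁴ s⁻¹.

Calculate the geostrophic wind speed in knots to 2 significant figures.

Pressure gradient: |∂P/∂n| = 700 Pa / 146000 m = 4.79×10⁻³ Pa/m
Geostrophic balance (pressure-gradient force = Coriolis force):
V_g = (1/(fρ)) |∂P/∂n| = 4.79×10⁻³ / (1.05×10⁻⁴ × 1.07) = 42.7 m/s
Converting: 42.7 m/s × 1.944 = 83 knots

83 knots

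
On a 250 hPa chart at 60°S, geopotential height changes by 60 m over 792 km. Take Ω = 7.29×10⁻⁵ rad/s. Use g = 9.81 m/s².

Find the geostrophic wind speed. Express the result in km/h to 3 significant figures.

21.2 km/h

Coriolis parameter at 60°S:
f = 2Ω sin φ = 2 × 7.29×10⁻⁵ × sin 60° = 1.26×10⁻⁴ s⁻¹
Height gradient: |∂Z/∂n| = 60 m / 792000 m = 7.58×10⁻⁵
On a pressure surface, geostrophic balance gives V_g = (g/f)|∂Z/∂n|:
V_g = 9.81 × 7.58×10⁻⁵ / 1.26×10⁻⁴ = 5.89 m/s
Converting: 5.89 m/s × 3.6 = 21.2 km/h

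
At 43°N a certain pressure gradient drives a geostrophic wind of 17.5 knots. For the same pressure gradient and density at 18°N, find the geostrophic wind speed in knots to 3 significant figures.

38.6 knots

With the same pressure gradient and density, V_g ∝ 1/f ∝ 1/sin φ.
V₂ = V₁ · sin φ₁ / sin φ₂ = 17.5 × sin 43° / sin 18°
V₂ = 17.5 × 0.6820/0.3090 = 38.6 knots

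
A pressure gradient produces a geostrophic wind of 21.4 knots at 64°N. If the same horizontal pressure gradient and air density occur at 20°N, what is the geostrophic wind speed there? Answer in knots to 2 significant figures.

With the same pressure gradient and density, V_g ∝ 1/f ∝ 1/sin φ.
V₂ = V₁ · sin φ₁ / sin φ₂ = 21.4 × sin 64° / sin 20°
V₂ = 21.4 × 0.8988/0.3420 = 56 knots

56 knots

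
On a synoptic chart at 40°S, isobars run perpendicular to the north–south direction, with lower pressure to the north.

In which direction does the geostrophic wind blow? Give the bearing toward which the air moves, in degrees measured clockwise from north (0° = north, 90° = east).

The pressure-gradient force points toward the north (bearing 000°).
Geostrophic balance: in the Southern Hemisphere the Coriolis force deflects motion to the left, so the geostrophic wind blows 90° to the left of the pressure-gradient force (low pressure on the right).
Rotating 000° by 90° counterclockwise gives 270° — the wind blows toward the west.

270°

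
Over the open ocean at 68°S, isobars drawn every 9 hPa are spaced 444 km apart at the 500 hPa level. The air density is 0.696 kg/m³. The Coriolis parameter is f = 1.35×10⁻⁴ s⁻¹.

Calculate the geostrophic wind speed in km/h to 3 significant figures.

Pressure gradient: |∂P/∂n| = 900 Pa / 444000 m = 2.03×10⁻³ Pa/m
Geostrophic balance (pressure-gradient force = Coriolis force):
V_g = (1/(fρ)) |∂P/∂n| = 2.03×10⁻³ / (1.35×10⁻⁴ × 0.696) = 21.6 m/s
Converting: 21.6 m/s × 3.6 = 77.7 km/h

77.7 km/h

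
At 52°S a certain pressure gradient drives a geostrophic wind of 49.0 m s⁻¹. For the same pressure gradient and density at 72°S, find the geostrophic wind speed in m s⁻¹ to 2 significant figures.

With the same pressure gradient and density, V_g ∝ 1/f ∝ 1/sin φ.
V₂ = V₁ · sin φ₁ / sin φ₂ = 49.0 × sin 52° / sin 72°
V₂ = 49.0 × 0.7880/0.9511 = 41 m s⁻¹

41 m s⁻¹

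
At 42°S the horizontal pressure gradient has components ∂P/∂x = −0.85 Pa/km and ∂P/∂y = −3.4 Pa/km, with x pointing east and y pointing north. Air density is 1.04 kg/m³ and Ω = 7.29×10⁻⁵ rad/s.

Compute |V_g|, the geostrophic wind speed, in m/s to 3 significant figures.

34.5 m/s

Coriolis parameter at 42°S:
f = 2Ω sin φ = 2 × 7.29×10⁻⁵ × sin 42° = 9.76×10⁻⁵ s⁻¹
In the Southern Hemisphere f is negative: f = −9.76×10⁻⁵ s⁻¹.
Component geostrophic relations (x east, y north):
u_g = −(1/(fρ)) ∂P/∂y,  v_g = (1/(fρ)) ∂P/∂x
u_g = −(−3.4×10⁻³)/(−9.76×10⁻⁵ × 1.04) = −33.5 m/s;  v_g = (−0.85×10⁻³)/(−9.76×10⁻⁵ × 1.04) = 8.38 m/s
|V_g| = √(u_g² + v_g²) = 34.5 m/s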